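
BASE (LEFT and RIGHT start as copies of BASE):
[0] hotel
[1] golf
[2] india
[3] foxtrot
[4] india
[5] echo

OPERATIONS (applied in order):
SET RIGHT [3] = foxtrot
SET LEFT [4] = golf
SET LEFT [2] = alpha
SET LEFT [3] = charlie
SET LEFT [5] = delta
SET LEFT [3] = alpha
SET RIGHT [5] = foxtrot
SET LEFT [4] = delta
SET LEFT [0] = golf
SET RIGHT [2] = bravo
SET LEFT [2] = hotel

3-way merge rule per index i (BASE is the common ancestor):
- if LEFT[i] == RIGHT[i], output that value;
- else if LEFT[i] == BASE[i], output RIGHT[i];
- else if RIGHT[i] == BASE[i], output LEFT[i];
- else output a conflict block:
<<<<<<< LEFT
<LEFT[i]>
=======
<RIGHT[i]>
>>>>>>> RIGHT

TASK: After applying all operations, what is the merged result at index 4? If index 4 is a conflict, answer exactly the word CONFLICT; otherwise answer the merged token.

Answer: delta

Derivation:
Final LEFT:  [golf, golf, hotel, alpha, delta, delta]
Final RIGHT: [hotel, golf, bravo, foxtrot, india, foxtrot]
i=0: L=golf, R=hotel=BASE -> take LEFT -> golf
i=1: L=golf R=golf -> agree -> golf
i=2: BASE=india L=hotel R=bravo all differ -> CONFLICT
i=3: L=alpha, R=foxtrot=BASE -> take LEFT -> alpha
i=4: L=delta, R=india=BASE -> take LEFT -> delta
i=5: BASE=echo L=delta R=foxtrot all differ -> CONFLICT
Index 4 -> delta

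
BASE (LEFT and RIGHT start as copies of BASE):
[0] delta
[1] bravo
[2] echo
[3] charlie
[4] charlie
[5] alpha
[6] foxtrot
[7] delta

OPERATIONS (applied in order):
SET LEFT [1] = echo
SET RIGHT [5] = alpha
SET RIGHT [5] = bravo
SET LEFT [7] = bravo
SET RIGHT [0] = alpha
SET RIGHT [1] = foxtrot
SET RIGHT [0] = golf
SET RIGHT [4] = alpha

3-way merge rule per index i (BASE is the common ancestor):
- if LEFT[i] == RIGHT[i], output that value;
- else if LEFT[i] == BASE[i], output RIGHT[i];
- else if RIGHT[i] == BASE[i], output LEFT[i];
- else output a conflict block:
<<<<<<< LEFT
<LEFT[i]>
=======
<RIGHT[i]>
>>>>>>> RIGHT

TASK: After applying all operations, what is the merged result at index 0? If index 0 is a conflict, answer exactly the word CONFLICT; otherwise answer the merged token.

Answer: golf

Derivation:
Final LEFT:  [delta, echo, echo, charlie, charlie, alpha, foxtrot, bravo]
Final RIGHT: [golf, foxtrot, echo, charlie, alpha, bravo, foxtrot, delta]
i=0: L=delta=BASE, R=golf -> take RIGHT -> golf
i=1: BASE=bravo L=echo R=foxtrot all differ -> CONFLICT
i=2: L=echo R=echo -> agree -> echo
i=3: L=charlie R=charlie -> agree -> charlie
i=4: L=charlie=BASE, R=alpha -> take RIGHT -> alpha
i=5: L=alpha=BASE, R=bravo -> take RIGHT -> bravo
i=6: L=foxtrot R=foxtrot -> agree -> foxtrot
i=7: L=bravo, R=delta=BASE -> take LEFT -> bravo
Index 0 -> golf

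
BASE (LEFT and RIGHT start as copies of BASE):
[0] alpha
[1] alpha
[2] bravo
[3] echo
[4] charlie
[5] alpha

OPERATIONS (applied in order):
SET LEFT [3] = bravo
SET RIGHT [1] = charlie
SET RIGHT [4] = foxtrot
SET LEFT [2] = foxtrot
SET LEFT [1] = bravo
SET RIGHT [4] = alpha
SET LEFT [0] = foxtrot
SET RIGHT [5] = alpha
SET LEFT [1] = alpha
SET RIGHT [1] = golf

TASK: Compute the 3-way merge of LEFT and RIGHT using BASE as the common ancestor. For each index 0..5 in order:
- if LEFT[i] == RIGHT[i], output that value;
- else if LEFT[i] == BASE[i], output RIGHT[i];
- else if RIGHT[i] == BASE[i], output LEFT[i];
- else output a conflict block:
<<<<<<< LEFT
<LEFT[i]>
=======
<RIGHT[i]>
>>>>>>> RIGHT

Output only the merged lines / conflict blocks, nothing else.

Final LEFT:  [foxtrot, alpha, foxtrot, bravo, charlie, alpha]
Final RIGHT: [alpha, golf, bravo, echo, alpha, alpha]
i=0: L=foxtrot, R=alpha=BASE -> take LEFT -> foxtrot
i=1: L=alpha=BASE, R=golf -> take RIGHT -> golf
i=2: L=foxtrot, R=bravo=BASE -> take LEFT -> foxtrot
i=3: L=bravo, R=echo=BASE -> take LEFT -> bravo
i=4: L=charlie=BASE, R=alpha -> take RIGHT -> alpha
i=5: L=alpha R=alpha -> agree -> alpha

Answer: foxtrot
golf
foxtrot
bravo
alpha
alpha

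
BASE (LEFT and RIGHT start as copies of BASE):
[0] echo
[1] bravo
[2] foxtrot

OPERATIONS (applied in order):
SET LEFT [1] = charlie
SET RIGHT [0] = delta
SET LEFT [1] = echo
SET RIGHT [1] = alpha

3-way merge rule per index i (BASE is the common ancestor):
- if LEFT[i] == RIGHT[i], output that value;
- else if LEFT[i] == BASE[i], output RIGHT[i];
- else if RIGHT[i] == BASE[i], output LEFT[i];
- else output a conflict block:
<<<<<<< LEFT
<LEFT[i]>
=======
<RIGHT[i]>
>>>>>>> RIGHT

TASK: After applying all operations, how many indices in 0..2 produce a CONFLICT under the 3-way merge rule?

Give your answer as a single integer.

Final LEFT:  [echo, echo, foxtrot]
Final RIGHT: [delta, alpha, foxtrot]
i=0: L=echo=BASE, R=delta -> take RIGHT -> delta
i=1: BASE=bravo L=echo R=alpha all differ -> CONFLICT
i=2: L=foxtrot R=foxtrot -> agree -> foxtrot
Conflict count: 1

Answer: 1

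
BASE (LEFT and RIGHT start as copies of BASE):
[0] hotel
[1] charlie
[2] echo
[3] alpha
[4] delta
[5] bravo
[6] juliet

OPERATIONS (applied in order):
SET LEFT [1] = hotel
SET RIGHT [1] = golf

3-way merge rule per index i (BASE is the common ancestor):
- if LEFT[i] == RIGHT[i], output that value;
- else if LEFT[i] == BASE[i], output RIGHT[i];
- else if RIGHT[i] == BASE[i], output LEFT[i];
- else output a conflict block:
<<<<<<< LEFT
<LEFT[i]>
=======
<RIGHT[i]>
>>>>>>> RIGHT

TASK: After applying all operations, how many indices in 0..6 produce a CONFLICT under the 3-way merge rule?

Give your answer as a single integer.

Final LEFT:  [hotel, hotel, echo, alpha, delta, bravo, juliet]
Final RIGHT: [hotel, golf, echo, alpha, delta, bravo, juliet]
i=0: L=hotel R=hotel -> agree -> hotel
i=1: BASE=charlie L=hotel R=golf all differ -> CONFLICT
i=2: L=echo R=echo -> agree -> echo
i=3: L=alpha R=alpha -> agree -> alpha
i=4: L=delta R=delta -> agree -> delta
i=5: L=bravo R=bravo -> agree -> bravo
i=6: L=juliet R=juliet -> agree -> juliet
Conflict count: 1

Answer: 1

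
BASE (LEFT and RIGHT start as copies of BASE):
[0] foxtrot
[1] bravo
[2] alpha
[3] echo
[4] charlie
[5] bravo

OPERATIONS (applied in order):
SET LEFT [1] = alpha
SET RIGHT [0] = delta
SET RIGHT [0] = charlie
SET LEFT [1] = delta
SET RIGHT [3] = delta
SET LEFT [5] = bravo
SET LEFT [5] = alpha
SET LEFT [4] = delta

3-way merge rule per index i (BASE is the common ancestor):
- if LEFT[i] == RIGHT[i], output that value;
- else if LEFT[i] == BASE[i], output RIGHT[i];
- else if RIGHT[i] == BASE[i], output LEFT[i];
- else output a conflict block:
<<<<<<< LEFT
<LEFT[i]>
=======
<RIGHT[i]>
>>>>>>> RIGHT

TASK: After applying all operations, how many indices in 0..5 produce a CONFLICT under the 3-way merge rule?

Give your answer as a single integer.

Answer: 0

Derivation:
Final LEFT:  [foxtrot, delta, alpha, echo, delta, alpha]
Final RIGHT: [charlie, bravo, alpha, delta, charlie, bravo]
i=0: L=foxtrot=BASE, R=charlie -> take RIGHT -> charlie
i=1: L=delta, R=bravo=BASE -> take LEFT -> delta
i=2: L=alpha R=alpha -> agree -> alpha
i=3: L=echo=BASE, R=delta -> take RIGHT -> delta
i=4: L=delta, R=charlie=BASE -> take LEFT -> delta
i=5: L=alpha, R=bravo=BASE -> take LEFT -> alpha
Conflict count: 0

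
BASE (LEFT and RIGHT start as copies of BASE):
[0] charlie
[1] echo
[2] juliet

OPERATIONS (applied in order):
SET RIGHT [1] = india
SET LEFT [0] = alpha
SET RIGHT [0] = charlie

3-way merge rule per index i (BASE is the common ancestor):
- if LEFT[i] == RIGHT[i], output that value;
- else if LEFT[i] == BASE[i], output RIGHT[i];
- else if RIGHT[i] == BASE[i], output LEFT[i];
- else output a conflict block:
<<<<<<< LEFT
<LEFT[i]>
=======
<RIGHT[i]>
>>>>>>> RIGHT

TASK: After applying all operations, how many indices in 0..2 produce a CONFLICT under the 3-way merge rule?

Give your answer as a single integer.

Answer: 0

Derivation:
Final LEFT:  [alpha, echo, juliet]
Final RIGHT: [charlie, india, juliet]
i=0: L=alpha, R=charlie=BASE -> take LEFT -> alpha
i=1: L=echo=BASE, R=india -> take RIGHT -> india
i=2: L=juliet R=juliet -> agree -> juliet
Conflict count: 0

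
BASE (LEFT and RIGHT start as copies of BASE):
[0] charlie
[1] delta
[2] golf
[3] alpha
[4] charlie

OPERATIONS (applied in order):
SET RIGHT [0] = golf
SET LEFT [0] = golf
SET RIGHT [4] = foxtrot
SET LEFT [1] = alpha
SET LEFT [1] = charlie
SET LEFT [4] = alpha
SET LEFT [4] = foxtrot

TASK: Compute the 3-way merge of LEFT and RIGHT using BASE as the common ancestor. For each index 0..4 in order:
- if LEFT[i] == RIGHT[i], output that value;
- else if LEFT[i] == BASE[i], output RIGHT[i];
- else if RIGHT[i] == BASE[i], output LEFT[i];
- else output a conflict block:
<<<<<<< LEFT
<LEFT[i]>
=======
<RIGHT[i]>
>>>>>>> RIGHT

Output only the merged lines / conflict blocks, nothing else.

Answer: golf
charlie
golf
alpha
foxtrot

Derivation:
Final LEFT:  [golf, charlie, golf, alpha, foxtrot]
Final RIGHT: [golf, delta, golf, alpha, foxtrot]
i=0: L=golf R=golf -> agree -> golf
i=1: L=charlie, R=delta=BASE -> take LEFT -> charlie
i=2: L=golf R=golf -> agree -> golf
i=3: L=alpha R=alpha -> agree -> alpha
i=4: L=foxtrot R=foxtrot -> agree -> foxtrot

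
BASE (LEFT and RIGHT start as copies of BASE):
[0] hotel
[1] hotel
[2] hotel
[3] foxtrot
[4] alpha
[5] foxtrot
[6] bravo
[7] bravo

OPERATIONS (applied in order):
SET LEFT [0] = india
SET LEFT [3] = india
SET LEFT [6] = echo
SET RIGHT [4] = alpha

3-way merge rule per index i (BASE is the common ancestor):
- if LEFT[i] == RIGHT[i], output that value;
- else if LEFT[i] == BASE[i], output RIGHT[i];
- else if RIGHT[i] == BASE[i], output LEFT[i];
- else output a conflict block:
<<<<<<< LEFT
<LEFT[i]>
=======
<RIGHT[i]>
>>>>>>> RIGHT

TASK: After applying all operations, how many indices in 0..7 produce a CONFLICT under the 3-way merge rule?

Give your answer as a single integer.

Final LEFT:  [india, hotel, hotel, india, alpha, foxtrot, echo, bravo]
Final RIGHT: [hotel, hotel, hotel, foxtrot, alpha, foxtrot, bravo, bravo]
i=0: L=india, R=hotel=BASE -> take LEFT -> india
i=1: L=hotel R=hotel -> agree -> hotel
i=2: L=hotel R=hotel -> agree -> hotel
i=3: L=india, R=foxtrot=BASE -> take LEFT -> india
i=4: L=alpha R=alpha -> agree -> alpha
i=5: L=foxtrot R=foxtrot -> agree -> foxtrot
i=6: L=echo, R=bravo=BASE -> take LEFT -> echo
i=7: L=bravo R=bravo -> agree -> bravo
Conflict count: 0

Answer: 0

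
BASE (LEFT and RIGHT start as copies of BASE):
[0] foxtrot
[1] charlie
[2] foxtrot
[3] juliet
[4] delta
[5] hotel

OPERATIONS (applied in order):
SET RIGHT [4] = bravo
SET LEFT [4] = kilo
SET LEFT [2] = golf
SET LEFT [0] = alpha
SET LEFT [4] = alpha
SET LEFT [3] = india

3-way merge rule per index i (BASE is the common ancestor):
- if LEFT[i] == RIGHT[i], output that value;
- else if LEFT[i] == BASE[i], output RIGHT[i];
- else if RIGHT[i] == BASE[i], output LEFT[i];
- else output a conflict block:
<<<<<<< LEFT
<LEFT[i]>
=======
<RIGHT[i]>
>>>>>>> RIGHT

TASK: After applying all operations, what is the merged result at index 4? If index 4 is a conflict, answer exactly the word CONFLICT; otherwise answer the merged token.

Final LEFT:  [alpha, charlie, golf, india, alpha, hotel]
Final RIGHT: [foxtrot, charlie, foxtrot, juliet, bravo, hotel]
i=0: L=alpha, R=foxtrot=BASE -> take LEFT -> alpha
i=1: L=charlie R=charlie -> agree -> charlie
i=2: L=golf, R=foxtrot=BASE -> take LEFT -> golf
i=3: L=india, R=juliet=BASE -> take LEFT -> india
i=4: BASE=delta L=alpha R=bravo all differ -> CONFLICT
i=5: L=hotel R=hotel -> agree -> hotel
Index 4 -> CONFLICT

Answer: CONFLICT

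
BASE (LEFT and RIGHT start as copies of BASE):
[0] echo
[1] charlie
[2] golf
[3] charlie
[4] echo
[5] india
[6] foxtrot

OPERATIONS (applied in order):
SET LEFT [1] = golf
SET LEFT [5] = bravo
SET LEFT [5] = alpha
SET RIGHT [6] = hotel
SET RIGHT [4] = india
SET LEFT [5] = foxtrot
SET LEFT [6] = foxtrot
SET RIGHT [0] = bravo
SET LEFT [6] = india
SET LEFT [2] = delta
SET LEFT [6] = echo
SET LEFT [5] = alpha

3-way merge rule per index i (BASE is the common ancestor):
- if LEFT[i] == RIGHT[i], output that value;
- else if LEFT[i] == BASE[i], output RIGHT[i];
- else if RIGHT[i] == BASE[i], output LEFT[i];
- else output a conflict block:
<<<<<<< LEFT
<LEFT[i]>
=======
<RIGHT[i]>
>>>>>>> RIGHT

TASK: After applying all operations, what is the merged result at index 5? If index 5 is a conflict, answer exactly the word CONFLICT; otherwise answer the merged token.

Answer: alpha

Derivation:
Final LEFT:  [echo, golf, delta, charlie, echo, alpha, echo]
Final RIGHT: [bravo, charlie, golf, charlie, india, india, hotel]
i=0: L=echo=BASE, R=bravo -> take RIGHT -> bravo
i=1: L=golf, R=charlie=BASE -> take LEFT -> golf
i=2: L=delta, R=golf=BASE -> take LEFT -> delta
i=3: L=charlie R=charlie -> agree -> charlie
i=4: L=echo=BASE, R=india -> take RIGHT -> india
i=5: L=alpha, R=india=BASE -> take LEFT -> alpha
i=6: BASE=foxtrot L=echo R=hotel all differ -> CONFLICT
Index 5 -> alpha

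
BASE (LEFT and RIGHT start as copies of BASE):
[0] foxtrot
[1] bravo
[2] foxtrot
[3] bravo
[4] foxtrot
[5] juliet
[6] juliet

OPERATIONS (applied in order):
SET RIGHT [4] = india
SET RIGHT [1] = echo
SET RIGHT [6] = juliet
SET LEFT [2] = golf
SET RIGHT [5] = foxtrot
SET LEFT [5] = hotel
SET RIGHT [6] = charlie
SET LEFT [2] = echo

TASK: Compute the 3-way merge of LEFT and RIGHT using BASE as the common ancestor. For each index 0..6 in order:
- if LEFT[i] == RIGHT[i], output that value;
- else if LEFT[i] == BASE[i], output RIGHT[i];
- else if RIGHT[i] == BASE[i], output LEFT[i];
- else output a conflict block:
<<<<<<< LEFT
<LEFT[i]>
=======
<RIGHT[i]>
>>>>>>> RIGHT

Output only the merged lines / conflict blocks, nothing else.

Final LEFT:  [foxtrot, bravo, echo, bravo, foxtrot, hotel, juliet]
Final RIGHT: [foxtrot, echo, foxtrot, bravo, india, foxtrot, charlie]
i=0: L=foxtrot R=foxtrot -> agree -> foxtrot
i=1: L=bravo=BASE, R=echo -> take RIGHT -> echo
i=2: L=echo, R=foxtrot=BASE -> take LEFT -> echo
i=3: L=bravo R=bravo -> agree -> bravo
i=4: L=foxtrot=BASE, R=india -> take RIGHT -> india
i=5: BASE=juliet L=hotel R=foxtrot all differ -> CONFLICT
i=6: L=juliet=BASE, R=charlie -> take RIGHT -> charlie

Answer: foxtrot
echo
echo
bravo
india
<<<<<<< LEFT
hotel
=======
foxtrot
>>>>>>> RIGHT
charlie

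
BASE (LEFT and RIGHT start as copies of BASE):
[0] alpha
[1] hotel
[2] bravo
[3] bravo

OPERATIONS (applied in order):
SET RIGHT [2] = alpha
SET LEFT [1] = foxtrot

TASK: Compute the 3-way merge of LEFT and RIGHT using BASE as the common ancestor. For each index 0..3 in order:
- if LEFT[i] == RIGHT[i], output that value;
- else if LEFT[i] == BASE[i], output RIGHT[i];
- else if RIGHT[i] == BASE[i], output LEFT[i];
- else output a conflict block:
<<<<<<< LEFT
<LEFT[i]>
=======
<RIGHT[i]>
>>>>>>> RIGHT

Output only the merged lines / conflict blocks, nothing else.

Final LEFT:  [alpha, foxtrot, bravo, bravo]
Final RIGHT: [alpha, hotel, alpha, bravo]
i=0: L=alpha R=alpha -> agree -> alpha
i=1: L=foxtrot, R=hotel=BASE -> take LEFT -> foxtrot
i=2: L=bravo=BASE, R=alpha -> take RIGHT -> alpha
i=3: L=bravo R=bravo -> agree -> bravo

Answer: alpha
foxtrot
alpha
bravo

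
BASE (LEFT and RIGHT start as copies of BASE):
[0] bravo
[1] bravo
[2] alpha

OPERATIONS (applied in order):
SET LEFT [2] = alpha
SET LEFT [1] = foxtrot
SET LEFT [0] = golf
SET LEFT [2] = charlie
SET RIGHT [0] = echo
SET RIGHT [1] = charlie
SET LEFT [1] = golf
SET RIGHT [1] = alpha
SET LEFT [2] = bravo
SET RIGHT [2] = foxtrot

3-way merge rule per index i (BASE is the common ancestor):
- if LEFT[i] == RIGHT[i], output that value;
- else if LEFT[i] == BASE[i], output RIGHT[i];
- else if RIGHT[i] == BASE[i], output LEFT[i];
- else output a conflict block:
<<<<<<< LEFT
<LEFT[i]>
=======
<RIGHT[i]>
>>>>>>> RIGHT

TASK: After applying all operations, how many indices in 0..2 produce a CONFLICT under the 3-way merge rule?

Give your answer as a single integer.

Answer: 3

Derivation:
Final LEFT:  [golf, golf, bravo]
Final RIGHT: [echo, alpha, foxtrot]
i=0: BASE=bravo L=golf R=echo all differ -> CONFLICT
i=1: BASE=bravo L=golf R=alpha all differ -> CONFLICT
i=2: BASE=alpha L=bravo R=foxtrot all differ -> CONFLICT
Conflict count: 3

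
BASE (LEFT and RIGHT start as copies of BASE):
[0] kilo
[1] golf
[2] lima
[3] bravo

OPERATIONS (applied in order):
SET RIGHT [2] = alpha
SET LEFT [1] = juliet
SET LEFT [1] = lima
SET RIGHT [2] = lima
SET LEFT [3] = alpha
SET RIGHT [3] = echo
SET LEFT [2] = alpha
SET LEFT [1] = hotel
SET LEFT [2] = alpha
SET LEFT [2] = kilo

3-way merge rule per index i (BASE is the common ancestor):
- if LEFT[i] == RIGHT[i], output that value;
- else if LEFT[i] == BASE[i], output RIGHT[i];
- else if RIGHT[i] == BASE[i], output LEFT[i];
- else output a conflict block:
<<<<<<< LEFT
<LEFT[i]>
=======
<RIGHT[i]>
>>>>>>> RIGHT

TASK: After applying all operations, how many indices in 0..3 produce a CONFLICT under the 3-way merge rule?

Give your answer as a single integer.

Final LEFT:  [kilo, hotel, kilo, alpha]
Final RIGHT: [kilo, golf, lima, echo]
i=0: L=kilo R=kilo -> agree -> kilo
i=1: L=hotel, R=golf=BASE -> take LEFT -> hotel
i=2: L=kilo, R=lima=BASE -> take LEFT -> kilo
i=3: BASE=bravo L=alpha R=echo all differ -> CONFLICT
Conflict count: 1

Answer: 1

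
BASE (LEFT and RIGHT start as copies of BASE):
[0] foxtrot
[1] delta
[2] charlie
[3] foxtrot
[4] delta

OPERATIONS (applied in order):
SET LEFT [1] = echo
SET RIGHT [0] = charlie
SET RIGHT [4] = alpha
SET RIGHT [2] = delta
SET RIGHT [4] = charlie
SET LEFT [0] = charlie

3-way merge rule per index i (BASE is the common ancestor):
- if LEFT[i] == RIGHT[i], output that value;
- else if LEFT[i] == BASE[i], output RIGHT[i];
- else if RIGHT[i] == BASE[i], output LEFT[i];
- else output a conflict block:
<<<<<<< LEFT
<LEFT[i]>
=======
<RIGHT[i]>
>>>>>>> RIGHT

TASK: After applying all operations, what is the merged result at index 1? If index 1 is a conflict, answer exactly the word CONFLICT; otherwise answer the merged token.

Answer: echo

Derivation:
Final LEFT:  [charlie, echo, charlie, foxtrot, delta]
Final RIGHT: [charlie, delta, delta, foxtrot, charlie]
i=0: L=charlie R=charlie -> agree -> charlie
i=1: L=echo, R=delta=BASE -> take LEFT -> echo
i=2: L=charlie=BASE, R=delta -> take RIGHT -> delta
i=3: L=foxtrot R=foxtrot -> agree -> foxtrot
i=4: L=delta=BASE, R=charlie -> take RIGHT -> charlie
Index 1 -> echo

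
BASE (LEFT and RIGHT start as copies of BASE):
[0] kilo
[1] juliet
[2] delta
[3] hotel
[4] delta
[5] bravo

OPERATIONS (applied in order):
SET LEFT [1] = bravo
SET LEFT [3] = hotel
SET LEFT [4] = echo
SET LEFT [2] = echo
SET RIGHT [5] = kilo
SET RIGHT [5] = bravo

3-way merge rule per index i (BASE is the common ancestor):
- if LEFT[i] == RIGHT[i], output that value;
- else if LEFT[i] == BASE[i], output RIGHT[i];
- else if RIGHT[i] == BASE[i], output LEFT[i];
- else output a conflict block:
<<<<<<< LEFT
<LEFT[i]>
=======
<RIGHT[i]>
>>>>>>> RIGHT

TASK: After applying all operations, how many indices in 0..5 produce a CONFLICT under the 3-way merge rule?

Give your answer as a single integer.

Final LEFT:  [kilo, bravo, echo, hotel, echo, bravo]
Final RIGHT: [kilo, juliet, delta, hotel, delta, bravo]
i=0: L=kilo R=kilo -> agree -> kilo
i=1: L=bravo, R=juliet=BASE -> take LEFT -> bravo
i=2: L=echo, R=delta=BASE -> take LEFT -> echo
i=3: L=hotel R=hotel -> agree -> hotel
i=4: L=echo, R=delta=BASE -> take LEFT -> echo
i=5: L=bravo R=bravo -> agree -> bravo
Conflict count: 0

Answer: 0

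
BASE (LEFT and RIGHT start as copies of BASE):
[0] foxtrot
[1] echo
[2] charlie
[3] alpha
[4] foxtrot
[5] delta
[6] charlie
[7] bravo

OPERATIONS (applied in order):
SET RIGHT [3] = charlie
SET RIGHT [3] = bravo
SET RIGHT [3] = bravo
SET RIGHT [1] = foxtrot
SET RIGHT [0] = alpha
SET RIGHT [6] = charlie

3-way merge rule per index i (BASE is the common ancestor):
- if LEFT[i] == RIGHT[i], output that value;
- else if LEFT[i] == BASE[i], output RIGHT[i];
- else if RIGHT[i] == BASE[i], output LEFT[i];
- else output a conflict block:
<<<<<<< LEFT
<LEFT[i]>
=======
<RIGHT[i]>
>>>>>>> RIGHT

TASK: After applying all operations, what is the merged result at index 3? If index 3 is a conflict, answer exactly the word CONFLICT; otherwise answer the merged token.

Final LEFT:  [foxtrot, echo, charlie, alpha, foxtrot, delta, charlie, bravo]
Final RIGHT: [alpha, foxtrot, charlie, bravo, foxtrot, delta, charlie, bravo]
i=0: L=foxtrot=BASE, R=alpha -> take RIGHT -> alpha
i=1: L=echo=BASE, R=foxtrot -> take RIGHT -> foxtrot
i=2: L=charlie R=charlie -> agree -> charlie
i=3: L=alpha=BASE, R=bravo -> take RIGHT -> bravo
i=4: L=foxtrot R=foxtrot -> agree -> foxtrot
i=5: L=delta R=delta -> agree -> delta
i=6: L=charlie R=charlie -> agree -> charlie
i=7: L=bravo R=bravo -> agree -> bravo
Index 3 -> bravo

Answer: bravo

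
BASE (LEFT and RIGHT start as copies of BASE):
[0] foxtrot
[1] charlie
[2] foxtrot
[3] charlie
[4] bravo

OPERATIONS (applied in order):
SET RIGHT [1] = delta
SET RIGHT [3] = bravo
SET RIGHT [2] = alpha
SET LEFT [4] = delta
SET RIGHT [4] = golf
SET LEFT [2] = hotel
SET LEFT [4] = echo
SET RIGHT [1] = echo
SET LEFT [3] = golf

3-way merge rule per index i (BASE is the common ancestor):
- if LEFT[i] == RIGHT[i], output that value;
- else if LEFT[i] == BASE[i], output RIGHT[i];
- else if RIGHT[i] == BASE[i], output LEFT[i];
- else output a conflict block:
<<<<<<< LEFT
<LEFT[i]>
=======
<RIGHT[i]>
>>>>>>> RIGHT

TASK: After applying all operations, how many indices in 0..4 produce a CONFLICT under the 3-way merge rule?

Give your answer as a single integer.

Answer: 3

Derivation:
Final LEFT:  [foxtrot, charlie, hotel, golf, echo]
Final RIGHT: [foxtrot, echo, alpha, bravo, golf]
i=0: L=foxtrot R=foxtrot -> agree -> foxtrot
i=1: L=charlie=BASE, R=echo -> take RIGHT -> echo
i=2: BASE=foxtrot L=hotel R=alpha all differ -> CONFLICT
i=3: BASE=charlie L=golf R=bravo all differ -> CONFLICT
i=4: BASE=bravo L=echo R=golf all differ -> CONFLICT
Conflict count: 3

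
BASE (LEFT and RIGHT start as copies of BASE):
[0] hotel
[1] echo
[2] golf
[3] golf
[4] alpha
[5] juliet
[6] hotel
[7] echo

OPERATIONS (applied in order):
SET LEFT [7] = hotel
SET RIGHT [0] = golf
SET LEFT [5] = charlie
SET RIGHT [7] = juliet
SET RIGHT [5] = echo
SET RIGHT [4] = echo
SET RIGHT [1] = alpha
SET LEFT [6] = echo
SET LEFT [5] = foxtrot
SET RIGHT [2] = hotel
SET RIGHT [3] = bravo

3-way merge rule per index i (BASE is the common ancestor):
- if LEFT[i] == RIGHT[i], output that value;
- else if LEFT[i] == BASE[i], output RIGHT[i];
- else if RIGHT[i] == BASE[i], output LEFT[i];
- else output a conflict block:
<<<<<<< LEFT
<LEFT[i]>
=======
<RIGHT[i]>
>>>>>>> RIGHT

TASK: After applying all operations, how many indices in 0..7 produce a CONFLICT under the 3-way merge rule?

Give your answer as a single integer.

Final LEFT:  [hotel, echo, golf, golf, alpha, foxtrot, echo, hotel]
Final RIGHT: [golf, alpha, hotel, bravo, echo, echo, hotel, juliet]
i=0: L=hotel=BASE, R=golf -> take RIGHT -> golf
i=1: L=echo=BASE, R=alpha -> take RIGHT -> alpha
i=2: L=golf=BASE, R=hotel -> take RIGHT -> hotel
i=3: L=golf=BASE, R=bravo -> take RIGHT -> bravo
i=4: L=alpha=BASE, R=echo -> take RIGHT -> echo
i=5: BASE=juliet L=foxtrot R=echo all differ -> CONFLICT
i=6: L=echo, R=hotel=BASE -> take LEFT -> echo
i=7: BASE=echo L=hotel R=juliet all differ -> CONFLICT
Conflict count: 2

Answer: 2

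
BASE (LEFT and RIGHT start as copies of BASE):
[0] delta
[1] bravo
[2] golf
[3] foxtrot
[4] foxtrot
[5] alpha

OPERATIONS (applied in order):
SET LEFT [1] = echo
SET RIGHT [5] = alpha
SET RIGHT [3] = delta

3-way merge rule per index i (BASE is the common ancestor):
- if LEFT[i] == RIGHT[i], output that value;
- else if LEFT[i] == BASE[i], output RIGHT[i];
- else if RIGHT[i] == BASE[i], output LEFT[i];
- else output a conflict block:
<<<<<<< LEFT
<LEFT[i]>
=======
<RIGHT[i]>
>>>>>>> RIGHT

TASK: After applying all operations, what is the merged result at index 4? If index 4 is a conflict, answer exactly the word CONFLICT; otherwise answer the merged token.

Answer: foxtrot

Derivation:
Final LEFT:  [delta, echo, golf, foxtrot, foxtrot, alpha]
Final RIGHT: [delta, bravo, golf, delta, foxtrot, alpha]
i=0: L=delta R=delta -> agree -> delta
i=1: L=echo, R=bravo=BASE -> take LEFT -> echo
i=2: L=golf R=golf -> agree -> golf
i=3: L=foxtrot=BASE, R=delta -> take RIGHT -> delta
i=4: L=foxtrot R=foxtrot -> agree -> foxtrot
i=5: L=alpha R=alpha -> agree -> alpha
Index 4 -> foxtrot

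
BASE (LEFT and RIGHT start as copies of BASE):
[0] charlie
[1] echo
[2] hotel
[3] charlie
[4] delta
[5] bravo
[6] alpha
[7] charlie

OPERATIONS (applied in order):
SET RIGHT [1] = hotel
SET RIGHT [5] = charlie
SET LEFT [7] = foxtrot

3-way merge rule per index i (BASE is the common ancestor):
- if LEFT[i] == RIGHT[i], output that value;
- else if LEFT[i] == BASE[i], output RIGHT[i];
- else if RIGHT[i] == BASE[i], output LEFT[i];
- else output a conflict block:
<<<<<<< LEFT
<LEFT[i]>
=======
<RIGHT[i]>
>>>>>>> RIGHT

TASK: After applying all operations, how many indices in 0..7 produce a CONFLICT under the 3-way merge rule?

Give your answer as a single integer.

Final LEFT:  [charlie, echo, hotel, charlie, delta, bravo, alpha, foxtrot]
Final RIGHT: [charlie, hotel, hotel, charlie, delta, charlie, alpha, charlie]
i=0: L=charlie R=charlie -> agree -> charlie
i=1: L=echo=BASE, R=hotel -> take RIGHT -> hotel
i=2: L=hotel R=hotel -> agree -> hotel
i=3: L=charlie R=charlie -> agree -> charlie
i=4: L=delta R=delta -> agree -> delta
i=5: L=bravo=BASE, R=charlie -> take RIGHT -> charlie
i=6: L=alpha R=alpha -> agree -> alpha
i=7: L=foxtrot, R=charlie=BASE -> take LEFT -> foxtrot
Conflict count: 0

Answer: 0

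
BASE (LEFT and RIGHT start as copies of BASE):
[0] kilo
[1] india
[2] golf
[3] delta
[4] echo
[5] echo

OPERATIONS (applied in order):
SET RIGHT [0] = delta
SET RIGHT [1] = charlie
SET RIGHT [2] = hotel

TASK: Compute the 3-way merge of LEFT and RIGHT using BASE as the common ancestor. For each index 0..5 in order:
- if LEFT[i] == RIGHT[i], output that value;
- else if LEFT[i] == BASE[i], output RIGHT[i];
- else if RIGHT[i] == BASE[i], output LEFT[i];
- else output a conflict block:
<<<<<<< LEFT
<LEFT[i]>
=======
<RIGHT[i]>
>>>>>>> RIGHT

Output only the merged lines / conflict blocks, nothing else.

Answer: delta
charlie
hotel
delta
echo
echo

Derivation:
Final LEFT:  [kilo, india, golf, delta, echo, echo]
Final RIGHT: [delta, charlie, hotel, delta, echo, echo]
i=0: L=kilo=BASE, R=delta -> take RIGHT -> delta
i=1: L=india=BASE, R=charlie -> take RIGHT -> charlie
i=2: L=golf=BASE, R=hotel -> take RIGHT -> hotel
i=3: L=delta R=delta -> agree -> delta
i=4: L=echo R=echo -> agree -> echo
i=5: L=echo R=echo -> agree -> echo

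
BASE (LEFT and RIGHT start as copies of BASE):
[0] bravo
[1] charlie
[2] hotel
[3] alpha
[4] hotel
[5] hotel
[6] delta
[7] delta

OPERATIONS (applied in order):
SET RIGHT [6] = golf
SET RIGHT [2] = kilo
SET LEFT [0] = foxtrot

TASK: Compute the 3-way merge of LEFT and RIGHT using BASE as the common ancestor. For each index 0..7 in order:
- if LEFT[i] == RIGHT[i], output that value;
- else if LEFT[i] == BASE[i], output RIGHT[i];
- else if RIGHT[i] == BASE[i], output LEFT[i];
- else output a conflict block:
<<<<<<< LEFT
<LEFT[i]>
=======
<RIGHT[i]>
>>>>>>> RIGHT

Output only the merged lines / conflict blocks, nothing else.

Final LEFT:  [foxtrot, charlie, hotel, alpha, hotel, hotel, delta, delta]
Final RIGHT: [bravo, charlie, kilo, alpha, hotel, hotel, golf, delta]
i=0: L=foxtrot, R=bravo=BASE -> take LEFT -> foxtrot
i=1: L=charlie R=charlie -> agree -> charlie
i=2: L=hotel=BASE, R=kilo -> take RIGHT -> kilo
i=3: L=alpha R=alpha -> agree -> alpha
i=4: L=hotel R=hotel -> agree -> hotel
i=5: L=hotel R=hotel -> agree -> hotel
i=6: L=delta=BASE, R=golf -> take RIGHT -> golf
i=7: L=delta R=delta -> agree -> delta

Answer: foxtrot
charlie
kilo
alpha
hotel
hotel
golf
delta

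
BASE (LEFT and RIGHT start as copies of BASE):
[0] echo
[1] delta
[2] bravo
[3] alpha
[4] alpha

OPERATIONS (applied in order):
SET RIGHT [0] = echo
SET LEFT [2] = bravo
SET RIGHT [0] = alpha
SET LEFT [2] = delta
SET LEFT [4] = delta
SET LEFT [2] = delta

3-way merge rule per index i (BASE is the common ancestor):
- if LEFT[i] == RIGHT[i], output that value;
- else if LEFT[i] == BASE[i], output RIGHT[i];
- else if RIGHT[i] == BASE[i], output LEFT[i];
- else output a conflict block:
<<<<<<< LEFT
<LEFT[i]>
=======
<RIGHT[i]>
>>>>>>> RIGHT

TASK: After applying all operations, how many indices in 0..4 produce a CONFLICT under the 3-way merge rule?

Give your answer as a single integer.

Final LEFT:  [echo, delta, delta, alpha, delta]
Final RIGHT: [alpha, delta, bravo, alpha, alpha]
i=0: L=echo=BASE, R=alpha -> take RIGHT -> alpha
i=1: L=delta R=delta -> agree -> delta
i=2: L=delta, R=bravo=BASE -> take LEFT -> delta
i=3: L=alpha R=alpha -> agree -> alpha
i=4: L=delta, R=alpha=BASE -> take LEFT -> delta
Conflict count: 0

Answer: 0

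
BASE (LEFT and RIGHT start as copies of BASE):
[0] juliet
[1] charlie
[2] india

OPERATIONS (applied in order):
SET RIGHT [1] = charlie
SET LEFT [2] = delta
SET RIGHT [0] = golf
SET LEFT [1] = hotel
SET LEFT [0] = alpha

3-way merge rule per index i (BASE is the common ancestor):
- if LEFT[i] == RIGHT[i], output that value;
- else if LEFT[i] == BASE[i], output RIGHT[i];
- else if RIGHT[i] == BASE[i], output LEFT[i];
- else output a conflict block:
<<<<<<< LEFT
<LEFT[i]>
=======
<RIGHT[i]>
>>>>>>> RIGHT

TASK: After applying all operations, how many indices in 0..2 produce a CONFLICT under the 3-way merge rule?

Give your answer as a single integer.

Answer: 1

Derivation:
Final LEFT:  [alpha, hotel, delta]
Final RIGHT: [golf, charlie, india]
i=0: BASE=juliet L=alpha R=golf all differ -> CONFLICT
i=1: L=hotel, R=charlie=BASE -> take LEFT -> hotel
i=2: L=delta, R=india=BASE -> take LEFT -> delta
Conflict count: 1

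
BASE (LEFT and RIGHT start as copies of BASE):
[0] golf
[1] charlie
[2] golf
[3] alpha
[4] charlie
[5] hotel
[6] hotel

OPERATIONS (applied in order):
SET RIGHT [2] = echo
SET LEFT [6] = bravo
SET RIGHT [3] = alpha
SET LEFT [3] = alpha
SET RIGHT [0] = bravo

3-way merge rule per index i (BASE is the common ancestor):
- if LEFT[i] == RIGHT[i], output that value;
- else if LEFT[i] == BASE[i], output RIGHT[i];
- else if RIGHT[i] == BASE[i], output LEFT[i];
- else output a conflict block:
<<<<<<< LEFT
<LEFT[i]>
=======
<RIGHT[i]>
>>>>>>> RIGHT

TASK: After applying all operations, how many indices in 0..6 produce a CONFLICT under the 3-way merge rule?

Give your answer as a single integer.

Answer: 0

Derivation:
Final LEFT:  [golf, charlie, golf, alpha, charlie, hotel, bravo]
Final RIGHT: [bravo, charlie, echo, alpha, charlie, hotel, hotel]
i=0: L=golf=BASE, R=bravo -> take RIGHT -> bravo
i=1: L=charlie R=charlie -> agree -> charlie
i=2: L=golf=BASE, R=echo -> take RIGHT -> echo
i=3: L=alpha R=alpha -> agree -> alpha
i=4: L=charlie R=charlie -> agree -> charlie
i=5: L=hotel R=hotel -> agree -> hotel
i=6: L=bravo, R=hotel=BASE -> take LEFT -> bravo
Conflict count: 0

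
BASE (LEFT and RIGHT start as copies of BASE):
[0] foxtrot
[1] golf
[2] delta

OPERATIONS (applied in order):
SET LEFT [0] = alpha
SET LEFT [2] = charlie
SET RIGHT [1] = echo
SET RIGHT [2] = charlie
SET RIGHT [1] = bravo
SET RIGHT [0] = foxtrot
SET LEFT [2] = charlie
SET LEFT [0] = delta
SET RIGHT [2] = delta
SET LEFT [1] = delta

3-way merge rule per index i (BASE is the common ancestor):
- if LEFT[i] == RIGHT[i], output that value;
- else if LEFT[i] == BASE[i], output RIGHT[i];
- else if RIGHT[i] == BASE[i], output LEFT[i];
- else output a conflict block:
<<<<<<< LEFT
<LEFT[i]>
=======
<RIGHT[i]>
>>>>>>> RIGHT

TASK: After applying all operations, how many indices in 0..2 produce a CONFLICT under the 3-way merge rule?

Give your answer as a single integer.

Final LEFT:  [delta, delta, charlie]
Final RIGHT: [foxtrot, bravo, delta]
i=0: L=delta, R=foxtrot=BASE -> take LEFT -> delta
i=1: BASE=golf L=delta R=bravo all differ -> CONFLICT
i=2: L=charlie, R=delta=BASE -> take LEFT -> charlie
Conflict count: 1

Answer: 1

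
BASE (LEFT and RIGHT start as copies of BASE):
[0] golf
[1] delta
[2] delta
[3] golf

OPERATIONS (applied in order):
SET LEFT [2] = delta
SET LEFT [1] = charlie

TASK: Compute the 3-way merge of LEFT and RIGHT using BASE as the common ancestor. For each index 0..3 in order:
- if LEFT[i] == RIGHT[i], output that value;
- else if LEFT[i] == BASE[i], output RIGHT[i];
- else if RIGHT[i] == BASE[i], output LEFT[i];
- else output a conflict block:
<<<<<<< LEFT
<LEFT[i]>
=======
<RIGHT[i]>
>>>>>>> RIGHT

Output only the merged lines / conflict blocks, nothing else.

Answer: golf
charlie
delta
golf

Derivation:
Final LEFT:  [golf, charlie, delta, golf]
Final RIGHT: [golf, delta, delta, golf]
i=0: L=golf R=golf -> agree -> golf
i=1: L=charlie, R=delta=BASE -> take LEFT -> charlie
i=2: L=delta R=delta -> agree -> delta
i=3: L=golf R=golf -> agree -> golf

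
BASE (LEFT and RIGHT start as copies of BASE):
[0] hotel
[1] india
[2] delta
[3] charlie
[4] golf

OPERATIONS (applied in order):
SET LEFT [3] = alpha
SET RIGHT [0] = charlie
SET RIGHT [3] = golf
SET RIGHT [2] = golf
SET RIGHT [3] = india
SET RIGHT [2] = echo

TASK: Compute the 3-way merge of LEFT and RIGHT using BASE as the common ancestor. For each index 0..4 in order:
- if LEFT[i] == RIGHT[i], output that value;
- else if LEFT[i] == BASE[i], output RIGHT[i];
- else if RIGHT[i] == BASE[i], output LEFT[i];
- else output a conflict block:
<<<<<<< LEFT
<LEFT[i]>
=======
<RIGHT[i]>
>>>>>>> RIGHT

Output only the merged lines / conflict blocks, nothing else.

Final LEFT:  [hotel, india, delta, alpha, golf]
Final RIGHT: [charlie, india, echo, india, golf]
i=0: L=hotel=BASE, R=charlie -> take RIGHT -> charlie
i=1: L=india R=india -> agree -> india
i=2: L=delta=BASE, R=echo -> take RIGHT -> echo
i=3: BASE=charlie L=alpha R=india all differ -> CONFLICT
i=4: L=golf R=golf -> agree -> golf

Answer: charlie
india
echo
<<<<<<< LEFT
alpha
=======
india
>>>>>>> RIGHT
golf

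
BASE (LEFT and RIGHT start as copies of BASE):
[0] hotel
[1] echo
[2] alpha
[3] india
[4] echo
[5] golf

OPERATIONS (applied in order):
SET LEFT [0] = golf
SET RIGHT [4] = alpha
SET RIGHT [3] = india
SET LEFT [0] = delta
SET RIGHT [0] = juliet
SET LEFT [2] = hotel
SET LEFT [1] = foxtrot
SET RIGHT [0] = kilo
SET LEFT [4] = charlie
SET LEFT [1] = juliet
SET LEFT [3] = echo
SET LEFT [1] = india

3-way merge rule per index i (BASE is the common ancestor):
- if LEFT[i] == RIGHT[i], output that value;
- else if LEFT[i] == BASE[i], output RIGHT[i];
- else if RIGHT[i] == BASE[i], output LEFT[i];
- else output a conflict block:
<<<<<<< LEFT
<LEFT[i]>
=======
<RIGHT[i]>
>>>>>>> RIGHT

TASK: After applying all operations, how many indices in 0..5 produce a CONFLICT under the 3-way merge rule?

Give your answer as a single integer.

Answer: 2

Derivation:
Final LEFT:  [delta, india, hotel, echo, charlie, golf]
Final RIGHT: [kilo, echo, alpha, india, alpha, golf]
i=0: BASE=hotel L=delta R=kilo all differ -> CONFLICT
i=1: L=india, R=echo=BASE -> take LEFT -> india
i=2: L=hotel, R=alpha=BASE -> take LEFT -> hotel
i=3: L=echo, R=india=BASE -> take LEFT -> echo
i=4: BASE=echo L=charlie R=alpha all differ -> CONFLICT
i=5: L=golf R=golf -> agree -> golf
Conflict count: 2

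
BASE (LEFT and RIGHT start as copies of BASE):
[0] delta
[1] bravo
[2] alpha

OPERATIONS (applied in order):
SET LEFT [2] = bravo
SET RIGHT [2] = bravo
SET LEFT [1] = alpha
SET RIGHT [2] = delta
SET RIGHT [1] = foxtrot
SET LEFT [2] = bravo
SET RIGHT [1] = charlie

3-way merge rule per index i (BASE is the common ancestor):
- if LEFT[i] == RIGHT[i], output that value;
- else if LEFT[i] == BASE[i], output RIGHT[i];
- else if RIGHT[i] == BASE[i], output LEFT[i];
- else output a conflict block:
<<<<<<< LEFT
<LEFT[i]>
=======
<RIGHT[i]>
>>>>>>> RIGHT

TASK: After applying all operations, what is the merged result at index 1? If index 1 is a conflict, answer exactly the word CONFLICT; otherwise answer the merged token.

Answer: CONFLICT

Derivation:
Final LEFT:  [delta, alpha, bravo]
Final RIGHT: [delta, charlie, delta]
i=0: L=delta R=delta -> agree -> delta
i=1: BASE=bravo L=alpha R=charlie all differ -> CONFLICT
i=2: BASE=alpha L=bravo R=delta all differ -> CONFLICT
Index 1 -> CONFLICT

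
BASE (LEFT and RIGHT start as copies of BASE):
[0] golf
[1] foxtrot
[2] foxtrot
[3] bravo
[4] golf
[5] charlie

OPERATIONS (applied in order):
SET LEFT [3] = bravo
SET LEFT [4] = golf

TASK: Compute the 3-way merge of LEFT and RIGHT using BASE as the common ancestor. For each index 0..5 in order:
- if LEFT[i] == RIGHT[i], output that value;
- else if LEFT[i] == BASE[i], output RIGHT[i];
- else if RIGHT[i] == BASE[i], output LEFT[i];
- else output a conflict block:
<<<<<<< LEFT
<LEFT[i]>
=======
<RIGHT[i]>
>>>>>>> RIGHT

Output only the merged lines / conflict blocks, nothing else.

Answer: golf
foxtrot
foxtrot
bravo
golf
charlie

Derivation:
Final LEFT:  [golf, foxtrot, foxtrot, bravo, golf, charlie]
Final RIGHT: [golf, foxtrot, foxtrot, bravo, golf, charlie]
i=0: L=golf R=golf -> agree -> golf
i=1: L=foxtrot R=foxtrot -> agree -> foxtrot
i=2: L=foxtrot R=foxtrot -> agree -> foxtrot
i=3: L=bravo R=bravo -> agree -> bravo
i=4: L=golf R=golf -> agree -> golf
i=5: L=charlie R=charlie -> agree -> charlie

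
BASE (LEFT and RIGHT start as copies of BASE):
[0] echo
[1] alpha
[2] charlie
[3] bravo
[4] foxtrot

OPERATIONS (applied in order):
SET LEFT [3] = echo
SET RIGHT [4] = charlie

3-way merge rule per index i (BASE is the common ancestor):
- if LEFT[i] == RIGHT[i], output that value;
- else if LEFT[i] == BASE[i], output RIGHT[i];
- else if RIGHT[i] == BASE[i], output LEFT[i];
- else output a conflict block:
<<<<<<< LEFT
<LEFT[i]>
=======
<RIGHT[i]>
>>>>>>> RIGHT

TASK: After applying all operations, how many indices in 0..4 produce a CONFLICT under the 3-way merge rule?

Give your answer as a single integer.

Final LEFT:  [echo, alpha, charlie, echo, foxtrot]
Final RIGHT: [echo, alpha, charlie, bravo, charlie]
i=0: L=echo R=echo -> agree -> echo
i=1: L=alpha R=alpha -> agree -> alpha
i=2: L=charlie R=charlie -> agree -> charlie
i=3: L=echo, R=bravo=BASE -> take LEFT -> echo
i=4: L=foxtrot=BASE, R=charlie -> take RIGHT -> charlie
Conflict count: 0

Answer: 0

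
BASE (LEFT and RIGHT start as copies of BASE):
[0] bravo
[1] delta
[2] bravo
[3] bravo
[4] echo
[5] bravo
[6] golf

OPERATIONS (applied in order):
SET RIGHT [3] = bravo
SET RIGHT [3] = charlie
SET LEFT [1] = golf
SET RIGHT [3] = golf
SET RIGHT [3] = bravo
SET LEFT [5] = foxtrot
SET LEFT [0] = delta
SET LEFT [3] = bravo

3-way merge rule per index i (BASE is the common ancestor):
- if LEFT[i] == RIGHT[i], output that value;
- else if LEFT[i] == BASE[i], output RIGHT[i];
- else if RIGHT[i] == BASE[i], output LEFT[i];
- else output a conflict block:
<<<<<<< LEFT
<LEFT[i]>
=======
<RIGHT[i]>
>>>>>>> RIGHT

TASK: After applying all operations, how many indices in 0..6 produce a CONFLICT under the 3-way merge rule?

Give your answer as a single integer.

Final LEFT:  [delta, golf, bravo, bravo, echo, foxtrot, golf]
Final RIGHT: [bravo, delta, bravo, bravo, echo, bravo, golf]
i=0: L=delta, R=bravo=BASE -> take LEFT -> delta
i=1: L=golf, R=delta=BASE -> take LEFT -> golf
i=2: L=bravo R=bravo -> agree -> bravo
i=3: L=bravo R=bravo -> agree -> bravo
i=4: L=echo R=echo -> agree -> echo
i=5: L=foxtrot, R=bravo=BASE -> take LEFT -> foxtrot
i=6: L=golf R=golf -> agree -> golf
Conflict count: 0

Answer: 0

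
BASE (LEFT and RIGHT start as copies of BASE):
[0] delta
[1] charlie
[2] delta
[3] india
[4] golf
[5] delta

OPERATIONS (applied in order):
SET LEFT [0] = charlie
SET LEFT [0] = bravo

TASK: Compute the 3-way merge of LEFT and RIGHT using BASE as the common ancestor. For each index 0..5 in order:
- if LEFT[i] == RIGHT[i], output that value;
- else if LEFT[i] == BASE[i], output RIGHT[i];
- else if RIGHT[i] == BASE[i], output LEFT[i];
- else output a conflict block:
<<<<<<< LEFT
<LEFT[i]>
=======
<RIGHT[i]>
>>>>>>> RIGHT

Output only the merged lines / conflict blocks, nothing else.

Final LEFT:  [bravo, charlie, delta, india, golf, delta]
Final RIGHT: [delta, charlie, delta, india, golf, delta]
i=0: L=bravo, R=delta=BASE -> take LEFT -> bravo
i=1: L=charlie R=charlie -> agree -> charlie
i=2: L=delta R=delta -> agree -> delta
i=3: L=india R=india -> agree -> india
i=4: L=golf R=golf -> agree -> golf
i=5: L=delta R=delta -> agree -> delta

Answer: bravo
charlie
delta
india
golf
delta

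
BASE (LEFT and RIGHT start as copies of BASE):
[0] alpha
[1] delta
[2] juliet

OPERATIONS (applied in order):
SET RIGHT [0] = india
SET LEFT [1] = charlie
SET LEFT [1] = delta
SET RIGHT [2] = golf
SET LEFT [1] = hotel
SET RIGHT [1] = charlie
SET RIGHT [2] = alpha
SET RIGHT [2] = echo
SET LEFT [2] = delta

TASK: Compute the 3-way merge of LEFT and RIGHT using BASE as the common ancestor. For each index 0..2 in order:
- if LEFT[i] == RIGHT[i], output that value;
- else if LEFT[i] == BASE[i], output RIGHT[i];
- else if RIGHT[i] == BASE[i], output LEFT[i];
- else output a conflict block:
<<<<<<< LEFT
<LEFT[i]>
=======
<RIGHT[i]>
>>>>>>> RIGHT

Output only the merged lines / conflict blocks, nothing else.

Final LEFT:  [alpha, hotel, delta]
Final RIGHT: [india, charlie, echo]
i=0: L=alpha=BASE, R=india -> take RIGHT -> india
i=1: BASE=delta L=hotel R=charlie all differ -> CONFLICT
i=2: BASE=juliet L=delta R=echo all differ -> CONFLICT

Answer: india
<<<<<<< LEFT
hotel
=======
charlie
>>>>>>> RIGHT
<<<<<<< LEFT
delta
=======
echo
>>>>>>> RIGHT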